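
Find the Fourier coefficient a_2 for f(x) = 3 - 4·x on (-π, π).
a_2 = (1/π) ∫_{-π}^{π} f(x)·cos(2x) dx.
Evaluate the integral (use parity and integration by parts as needed): a_2 = 0.

Final answer: 0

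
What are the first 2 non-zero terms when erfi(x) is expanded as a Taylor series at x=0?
2·x^3/(3·√(π)) + 2·x/√(π)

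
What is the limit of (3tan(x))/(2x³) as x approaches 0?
Both numerator and denominator → 0 as x → 0; this is a 0/0 indeterminate form.
Expand each to leading order near x = 0: numerator ~ 3·x, denominator ~ 2·x^3.
The limit of the ratio is ∞.

Final answer: ∞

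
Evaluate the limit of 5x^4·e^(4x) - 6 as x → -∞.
The product is a 0·∞ indeterminate form at x → -∞.
Rewrite the product as 5x^4 / e^(-4x) (an ∞/∞ form) and apply L'Hôpital, or use the standard hierarchy e^(4|x|) ≫ |x^4| as x → -∞.
The indeterminate product → 0, so the limit = -6.

Final answer: -6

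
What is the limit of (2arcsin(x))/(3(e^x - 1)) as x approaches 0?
Both numerator and denominator → 0 as x → 0; this is a 0/0 indeterminate form.
Expand each to leading order near x = 0: numerator ~ 2·x, denominator ~ 3·x.
The limit of the ratio is 2/3.

Final answer: 2/3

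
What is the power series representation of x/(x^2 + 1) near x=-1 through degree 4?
-1/2 + (x + 1)^2/4 + (x + 1)^3/4 + (x + 1)^4/8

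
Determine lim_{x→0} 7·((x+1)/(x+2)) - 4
Direct substitution at x = 0 gives -1/2.

Final answer: -1/2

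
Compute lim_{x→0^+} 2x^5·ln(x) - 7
The product is a 0·∞ indeterminate form at x → 0⁺.
Rewrite the product as 2·ln(x) / x^(-5) and apply L'Hôpital, or use the standard hierarchy x^(-5) ≫ |ln x| as x → 0⁺.
The indeterminate product → 0, so the limit = -7.

Final answer: -7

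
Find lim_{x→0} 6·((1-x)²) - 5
Direct substitution at x = 0 gives 1.

Final answer: 1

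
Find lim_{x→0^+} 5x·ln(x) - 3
The product is a 0·∞ indeterminate form at x → 0⁺.
Rewrite the product as 5·ln(x) / x^(-1) and apply L'Hôpital, or use the standard hierarchy x^(-1) ≫ |ln x| as x → 0⁺.
The indeterminate product → 0, so the limit = -3.

Final answer: -3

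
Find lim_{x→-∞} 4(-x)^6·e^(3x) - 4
The product is a 0·∞ indeterminate form at x → -∞.
Rewrite the product as 4(-x)^6 / e^(-3x) (an ∞/∞ form) and apply L'Hôpital, or use the standard hierarchy e^(3|x|) ≫ |(-x)^6| as x → -∞.
The indeterminate product → 0, so the limit = -4.

Final answer: -4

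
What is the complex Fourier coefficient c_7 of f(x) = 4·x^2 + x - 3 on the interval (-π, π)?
Compute the real Fourier coefficients first: a_7 = -16/49, b_7 = 2/7.
Then c_7 = (a_7 − i·b_7)/2 = -8/49 - i/7.

Final answer: -8/49 - i/7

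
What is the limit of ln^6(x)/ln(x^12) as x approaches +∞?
This is an ∞/∞ indeterminate form as x → +∞.
Write ln(x^12) = 12·ln(x), reducing the quotient to ln^5(x)/12 → ∞.
Limit = ∞.

Final answer: ∞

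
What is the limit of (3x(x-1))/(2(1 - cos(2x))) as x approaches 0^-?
Both numerator and denominator → 0 as x → 0^-; this is a 0/0 indeterminate form.
Expand each to leading order near x = 0: numerator ~ -3·x, denominator ~ 4·x^2.
The limit of the ratio is ∞.

Final answer: ∞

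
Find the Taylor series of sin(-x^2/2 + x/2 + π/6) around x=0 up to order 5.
x^5·(-239·√(3)/7680 - 1/192) + x^4·(-47/768 + √(3)/32) + x^3·(1/8 - √(3)/96) + x^2·(-√(3)/4 - 1/16) + √(3)·x/4 + 1/2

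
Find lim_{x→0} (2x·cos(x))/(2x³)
Both numerator and denominator → 0 as x → 0; this is a 0/0 indeterminate form.
Expand each to leading order near x = 0: numerator ~ 2·x, denominator ~ 2·x^3.
The limit of the ratio is ∞.

Final answer: ∞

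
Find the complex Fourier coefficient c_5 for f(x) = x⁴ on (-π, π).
Compute the real Fourier coefficients first: a_5 = 48/625 - 8·π^2/25, b_5 = 0.
Then c_5 = (a_5 − i·b_5)/2 = 24/625 - 4·π^2/25.

Final answer: 24/625 - 4·π^2/25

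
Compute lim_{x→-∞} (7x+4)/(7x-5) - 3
Evaluate the dominant behaviour as x → -∞; each term tends to a finite value or vanishes.
Limit = -2.

Final answer: -2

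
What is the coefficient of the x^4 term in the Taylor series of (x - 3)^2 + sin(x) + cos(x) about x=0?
Expand to order 4: (x - 3)^2 + sin(x) + cos(x) = x^4/24 - x^3/6 + x^2/2 - 5·x + 10 + O(x^5).
The coefficient of x^4 is 1/24.

Final answer: 1/24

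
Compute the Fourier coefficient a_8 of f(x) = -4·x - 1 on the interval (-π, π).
a_8 = (1/π) ∫_{-π}^{π} f(x)·cos(8x) dx.
Evaluate the integral (use parity and integration by parts as needed): a_8 = 0.

Final answer: 0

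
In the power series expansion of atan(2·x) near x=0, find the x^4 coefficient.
Expand to order 4: atan(2·x) = -8·x^3/3 + 2·x + O(x^5).
The coefficient of x^4 is 0.

Final answer: 0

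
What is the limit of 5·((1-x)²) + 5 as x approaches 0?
Direct substitution at x = 0 gives 10.

Final answer: 10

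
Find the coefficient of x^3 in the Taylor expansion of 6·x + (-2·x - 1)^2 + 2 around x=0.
Expand to order 3: 6·x + (-2·x - 1)^2 + 2 = 4·x^2 + 10·x + 3 + O(x^4).
The coefficient of x^3 is 0.

Final answer: 0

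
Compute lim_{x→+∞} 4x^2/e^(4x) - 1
The quotient is an ∞/∞ indeterminate form as x → +∞.
The exponential denominator e^(4x) dominates the polynomial numerator (e^x ≫ x^2 as x → ∞), so the quotient → 0.
Adding the constant: 0 - 1 = -1. Limit = -1.

Final answer: -1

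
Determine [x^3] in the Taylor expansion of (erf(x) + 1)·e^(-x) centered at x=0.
Expand to order 3: (erf(x) + 1)·e^(-x) = x^3·(-1/6 + 1/(3·√(π))) + x^2·(1/2 - 2/√(π)) + x·(-1 + 2/√(π)) + 1 + O(x^4).
The coefficient of x^3 is -1/6 + 1/(3·√(π)).

Final answer: -1/6 + 1/(3·√(π))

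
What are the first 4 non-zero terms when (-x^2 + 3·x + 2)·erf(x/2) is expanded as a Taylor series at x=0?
-x^4/(4·√(π)) - 7·x^3/(6·√(π)) + 3·x^2/√(π) + 2·x/√(π)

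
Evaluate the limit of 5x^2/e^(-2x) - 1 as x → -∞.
The quotient is an ∞/∞ indeterminate form as x → -∞.
Compare growth rates of the dominant terms (exponentials ≫ polynomials ≫ logarithms), or apply L'Hôpital's rule; the quotient → 0.
Adding the constant: 0 - 1 = -1. Limit = -1.

Final answer: -1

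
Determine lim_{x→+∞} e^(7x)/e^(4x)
This is an ∞/∞ indeterminate form as x → +∞.
Rewrite e^(7x)/e^(4x) = e^((7−4)x) = e^(3x); the exponent coefficient is 3 > 0 so e^(3x) → ∞.
Limit = ∞.

Final answer: ∞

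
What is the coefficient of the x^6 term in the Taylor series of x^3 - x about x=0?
Expand to order 6: x^3 - x = x^3 - x + O(x^7).
The coefficient of x^6 is 0.

Final answer: 0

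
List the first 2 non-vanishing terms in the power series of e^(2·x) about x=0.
2·x + 1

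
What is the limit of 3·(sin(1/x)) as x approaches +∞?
Evaluate the dominant behaviour as x → +∞; each term tends to a finite value or vanishes.
Limit = 0.

Final answer: 0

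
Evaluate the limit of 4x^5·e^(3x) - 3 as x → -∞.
The product is a 0·∞ indeterminate form at x → -∞.
Rewrite the product as 4x^5 / e^(-3x) (an ∞/∞ form) and apply L'Hôpital, or use the standard hierarchy e^(3|x|) ≫ |x^5| as x → -∞.
The indeterminate product → 0, so the limit = -3.

Final answer: -3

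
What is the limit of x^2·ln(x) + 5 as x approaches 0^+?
The product is a 0·∞ indeterminate form at x → 0⁺.
Rewrite the product as ln(x) / x^(-2) and apply L'Hôpital, or use the standard hierarchy x^(-2) ≫ |ln x| as x → 0⁺.
The indeterminate product → 0, so the limit = 5.

Final answer: 5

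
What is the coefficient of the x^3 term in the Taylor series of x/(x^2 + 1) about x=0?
Expand to order 3: x/(x^2 + 1) = -x^3 + x + O(x^4).
The coefficient of x^3 is -1.

Final answer: -1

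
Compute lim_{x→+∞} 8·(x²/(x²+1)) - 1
Evaluate the dominant behaviour as x → +∞; each term tends to a finite value or vanishes.
Limit = 7.

Final answer: 7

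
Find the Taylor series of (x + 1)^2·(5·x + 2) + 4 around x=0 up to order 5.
5·x^3 + 12·x^2 + 9·x + 6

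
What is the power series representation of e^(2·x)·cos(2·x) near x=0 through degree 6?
-16·x^5/15 - 8·x^4/3 - 8·x^3/3 + 2·x + 1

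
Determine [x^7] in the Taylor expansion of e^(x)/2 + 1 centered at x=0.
Expand to order 7: e^(x)/2 + 1 = x^7/10080 + x^6/1440 + x^5/240 + x^4/48 + x^3/12 + x^2/4 + x/2 + 3/2 + O(x^8).
The coefficient of x^7 is 1/10080.

Final answer: 1/10080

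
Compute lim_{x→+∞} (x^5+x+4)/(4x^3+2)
This is an ∞/∞ indeterminate form as x → +∞.
Divide numerator and denominator by x^5 and let the lower-order terms vanish; the numerator's degree 5 exceeds the denominator's degree 3, so the quotient diverges.
Limit = ∞.

Final answer: ∞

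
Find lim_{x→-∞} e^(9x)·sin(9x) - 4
Evaluate the dominant behaviour as x → -∞; each term tends to a finite value or vanishes.
Limit = -4.

Final answer: -4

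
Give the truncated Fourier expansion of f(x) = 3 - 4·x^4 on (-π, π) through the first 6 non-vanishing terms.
(-192 + 32·π^2)·cos(x) + (12 - 8·π^2)·cos(2·x) + (-64/27 + 32·π^2/9)·cos(3·x) + (3/4 - 2·π^2)·cos(4·x) + (-192/625 + 32·π^2/25)·cos(5·x) - 4·π^4/5 + 3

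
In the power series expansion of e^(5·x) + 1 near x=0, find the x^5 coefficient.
Expand to order 5: e^(5·x) + 1 = 625·x^5/24 + 625·x^4/24 + 125·x^3/6 + 25·x^2/2 + 5·x + 2 + O(x^6).
The coefficient of x^5 is 625/24.

Final answer: 625/24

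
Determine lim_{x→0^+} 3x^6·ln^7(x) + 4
The product is a 0·∞ indeterminate form at x → 0⁺.
Rewrite the product as 3·ln^7(x) / x^(-6) and apply L'Hôpital, or use the standard hierarchy x^(-6) ≫ |ln x|^7 as x → 0⁺.
The indeterminate product → 0, so the limit = 4.

Final answer: 4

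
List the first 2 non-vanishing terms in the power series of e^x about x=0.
x + 1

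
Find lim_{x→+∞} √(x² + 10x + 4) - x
This is an ∞ − ∞ indeterminate form.
Multiply and divide by the conjugate √(x²+10x + 4) + x; the x² terms cancel, leaving (10x + 4)/(√(x²+10x + 4)+x) → 10/2 = 5.
Limit = 5.

Final answer: 5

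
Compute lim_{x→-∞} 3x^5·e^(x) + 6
The product is a 0·∞ indeterminate form at x → -∞.
Rewrite the product as 3x^5 / e^(-x) (an ∞/∞ form) and apply L'Hôpital, or use the standard hierarchy e^(|x|) ≫ |x^5| as x → -∞.
The indeterminate product → 0, so the limit = 6.

Final answer: 6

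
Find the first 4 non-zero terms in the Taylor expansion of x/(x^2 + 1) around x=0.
-x^7 + x^5 - x^3 + x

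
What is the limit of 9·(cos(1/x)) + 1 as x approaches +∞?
Evaluate the dominant behaviour as x → +∞; each term tends to a finite value or vanishes.
Limit = 10.

Final answer: 10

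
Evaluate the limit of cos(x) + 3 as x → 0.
Direct substitution at x = 0 gives 4.

Final answer: 4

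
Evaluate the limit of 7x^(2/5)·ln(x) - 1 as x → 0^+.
The product is a 0·∞ indeterminate form at x → 0⁺.
Rewrite the product as 7·ln(x) / x^(-2/5) and apply L'Hôpital, or use the standard hierarchy x^(-2/5) ≫ |ln x| as x → 0⁺.
The indeterminate product → 0, so the limit = -1.

Final answer: -1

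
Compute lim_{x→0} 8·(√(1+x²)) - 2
Direct substitution at x = 0 gives 6.

Final answer: 6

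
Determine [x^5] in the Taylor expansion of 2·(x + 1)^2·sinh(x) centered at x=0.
Expand to order 5: 2·(x + 1)^2·sinh(x) = 7·x^5/20 + 2·x^4/3 + 7·x^3/3 + 4·x^2 + 2·x + O(x^6).
The coefficient of x^5 is 7/20.

Final answer: 7/20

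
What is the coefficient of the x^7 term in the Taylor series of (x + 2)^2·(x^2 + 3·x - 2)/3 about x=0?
Expand to order 7: (x + 2)^2·(x^2 + 3·x - 2)/3 = x^4/3 + 7·x^3/3 + 14·x^2/3 + 4·x/3 - 8/3 + O(x^8).
The coefficient of x^7 is 0.

Final answer: 0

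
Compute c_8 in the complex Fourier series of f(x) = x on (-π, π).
Compute the real Fourier coefficients first: a_8 = 0, b_8 = -1/4.
Then c_8 = (a_8 − i·b_8)/2 = i/8.

Final answer: i/8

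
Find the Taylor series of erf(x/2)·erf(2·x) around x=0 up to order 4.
-17·x^4/(3·π) + 4·x^2/π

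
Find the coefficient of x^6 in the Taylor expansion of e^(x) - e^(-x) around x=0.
Expand to order 6: e^(x) - e^(-x) = x^5/60 + x^3/3 + 2·x + O(x^7).
The coefficient of x^6 is 0.

Final answer: 0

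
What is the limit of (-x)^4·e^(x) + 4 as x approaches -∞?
The product is a 0·∞ indeterminate form at x → -∞.
Rewrite the product as (-x)^4 / e^(-x) (an ∞/∞ form) and apply L'Hôpital, or use the standard hierarchy e^(|x|) ≫ |(-x)^4| as x → -∞.
The indeterminate product → 0, so the limit = 4.

Final answer: 4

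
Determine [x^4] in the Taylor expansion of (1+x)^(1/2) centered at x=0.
Expand to order 4: (1+x)^(1/2) = -5·x^4/128 + x^3/16 - x^2/8 + x/2 + 1 + O(x^5).
The coefficient of x^4 is -5/128.

Final answer: -5/128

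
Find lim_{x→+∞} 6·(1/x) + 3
Evaluate the dominant behaviour as x → +∞; each term tends to a finite value or vanishes.
Limit = 3.

Final answer: 3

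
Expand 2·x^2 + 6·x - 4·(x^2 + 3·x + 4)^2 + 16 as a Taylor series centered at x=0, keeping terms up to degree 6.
-4·x^4 - 24·x^3 - 66·x^2 - 90·x - 48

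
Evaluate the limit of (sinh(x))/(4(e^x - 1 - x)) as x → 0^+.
Both numerator and denominator → 0 as x → 0^+; this is a 0/0 indeterminate form.
Expand each to leading order near x = 0: numerator ~ x, denominator ~ 2·x^2.
The limit of the ratio is ∞.

Final answer: ∞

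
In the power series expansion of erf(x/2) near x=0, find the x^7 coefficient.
Expand to order 7: erf(x/2) = -x^7/(2688·√(π)) + x^5/(160·√(π)) - x^3/(12·√(π)) + x/√(π) + O(x^8).
The coefficient of x^7 is -1/(2688·√(π)).

Final answer: -1/(2688·√(π))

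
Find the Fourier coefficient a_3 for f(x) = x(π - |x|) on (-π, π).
a_3 = (1/π) ∫_{-π}^{π} f(x)·cos(3x) dx.
Evaluate the integral (use parity and integration by parts as needed): a_3 = 0.

Final answer: 0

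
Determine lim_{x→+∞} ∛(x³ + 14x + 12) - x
This is an ∞ − ∞ indeterminate form.
Multiply by (A² + AB + B²)/(A² + AB + B²) where A = ∛(x³+14x + 12), B = x to use A³ − B³ = (A−B)(A²+AB+B²); the x³ terms cancel, leaving (14x + 12)/(A²+AB+B²) with denominator ~ 3x², so the limit is 0.
Limit = 0.

Final answer: 0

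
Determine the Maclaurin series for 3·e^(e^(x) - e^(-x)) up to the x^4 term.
4·x^4 + 5·x^3 + 6·x^2 + 6·x + 3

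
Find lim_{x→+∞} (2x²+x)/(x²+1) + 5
Evaluate the dominant behaviour as x → +∞; each term tends to a finite value or vanishes.
Limit = 7.

Final answer: 7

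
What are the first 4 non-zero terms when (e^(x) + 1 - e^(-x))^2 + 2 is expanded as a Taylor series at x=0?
2·x^3/3 + 4·x^2 + 4·x + 3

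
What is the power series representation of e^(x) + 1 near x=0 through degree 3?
x^3/6 + x^2/2 + x + 2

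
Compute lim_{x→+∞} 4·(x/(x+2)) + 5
Evaluate the dominant behaviour as x → +∞; each term tends to a finite value or vanishes.
Limit = 9.

Final answer: 9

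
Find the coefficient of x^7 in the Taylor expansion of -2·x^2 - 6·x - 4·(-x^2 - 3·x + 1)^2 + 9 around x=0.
Expand to order 7: -2·x^2 - 6·x - 4·(-x^2 - 3·x + 1)^2 + 9 = -4·x^4 - 24·x^3 - 30·x^2 + 18·x + 5 + O(x^8).
The coefficient of x^7 is 0.

Final answer: 0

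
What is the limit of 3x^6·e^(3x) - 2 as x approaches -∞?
The product is a 0·∞ indeterminate form at x → -∞.
Rewrite the product as 3x^6 / e^(-3x) (an ∞/∞ form) and apply L'Hôpital, or use the standard hierarchy e^(3|x|) ≫ |x^6| as x → -∞.
The indeterminate product → 0, so the limit = -2.

Final answer: -2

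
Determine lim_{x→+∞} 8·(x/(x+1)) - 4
Evaluate the dominant behaviour as x → +∞; each term tends to a finite value or vanishes.
Limit = 4.

Final answer: 4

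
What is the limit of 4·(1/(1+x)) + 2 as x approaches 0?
Direct substitution at x = 0 gives 6.

Final answer: 6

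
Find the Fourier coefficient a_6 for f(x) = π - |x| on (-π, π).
a_6 = (1/π) ∫_{-π}^{π} f(x)·cos(6x) dx.
Evaluate the integral (use parity and integration by parts as needed): a_6 = 0.

Final answer: 0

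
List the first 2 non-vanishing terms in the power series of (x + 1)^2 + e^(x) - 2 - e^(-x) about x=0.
4·x - 1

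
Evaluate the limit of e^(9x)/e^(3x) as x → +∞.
This is an ∞/∞ indeterminate form as x → +∞.
Rewrite e^(9x)/e^(3x) = e^((9−3)x) = e^(6x); the exponent coefficient is 6 > 0 so e^(6x) → ∞.
Limit = ∞.

Final answer: ∞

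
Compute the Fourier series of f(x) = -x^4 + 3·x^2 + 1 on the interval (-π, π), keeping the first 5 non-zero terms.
(-60 + 8·π^2)·cos(x) + (6 - 2·π^2)·cos(2·x) + (-52/27 + 8·π^2/9)·cos(3·x) + (15/16 - π^2/2)·cos(4·x) - π^4/5 + 1 + π^2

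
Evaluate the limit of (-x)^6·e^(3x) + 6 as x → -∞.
The product is a 0·∞ indeterminate form at x → -∞.
Rewrite the product as (-x)^6 / e^(-3x) (an ∞/∞ form) and apply L'Hôpital, or use the standard hierarchy e^(3|x|) ≫ |(-x)^6| as x → -∞.
The indeterminate product → 0, so the limit = 6.

Final answer: 6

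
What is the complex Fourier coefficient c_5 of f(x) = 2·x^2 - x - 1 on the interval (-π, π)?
Compute the real Fourier coefficients first: a_5 = -8/25, b_5 = -2/5.
Then c_5 = (a_5 − i·b_5)/2 = -4/25 + i/5.

Final answer: -4/25 + i/5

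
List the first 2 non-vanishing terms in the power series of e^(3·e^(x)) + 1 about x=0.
3·x·e^(3) + 1 + e^(3)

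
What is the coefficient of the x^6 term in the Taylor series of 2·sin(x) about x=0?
Expand to order 6: 2·sin(x) = x^5/60 - x^3/3 + 2·x + O(x^7).
The coefficient of x^6 is 0.

Final answer: 0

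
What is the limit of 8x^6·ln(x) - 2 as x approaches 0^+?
The product is a 0·∞ indeterminate form at x → 0⁺.
Rewrite the product as 8·ln(x) / x^(-6) and apply L'Hôpital, or use the standard hierarchy x^(-6) ≫ |ln x| as x → 0⁺.
The indeterminate product → 0, so the limit = -2.

Final answer: -2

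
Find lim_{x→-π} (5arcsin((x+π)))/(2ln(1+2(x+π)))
Both numerator and denominator → 0 as x → -π; this is a 0/0 indeterminate form.
Expand each to leading order near x = -π: numerator ~ 5·(x + π), denominator ~ 4·(x + π).
The limit of the ratio is 5/4.

Final answer: 5/4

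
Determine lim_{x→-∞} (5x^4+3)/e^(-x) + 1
The quotient is an ∞/∞ indeterminate form as x → -∞.
Compare growth rates of the dominant terms (exponentials ≫ polynomials ≫ logarithms), or apply L'Hôpital's rule; the quotient → 0.
Adding the constant: 0 + 1 = 1. Limit = 1.

Final answer: 1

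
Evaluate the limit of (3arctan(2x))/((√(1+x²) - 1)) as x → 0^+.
Both numerator and denominator → 0 as x → 0^+; this is a 0/0 indeterminate form.
Expand each to leading order near x = 0: numerator ~ 6·x, denominator ~ x^2/2.
The limit of the ratio is ∞.

Final answer: ∞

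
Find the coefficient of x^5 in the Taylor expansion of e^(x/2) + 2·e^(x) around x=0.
Expand to order 5: e^(x/2) + 2·e^(x) = 13·x^5/768 + 11·x^4/128 + 17·x^3/48 + 9·x^2/8 + 5·x/2 + 3 + O(x^6).
The coefficient of x^5 is 13/768.

Final answer: 13/768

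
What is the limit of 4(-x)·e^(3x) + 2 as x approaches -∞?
The product is a 0·∞ indeterminate form at x → -∞.
Rewrite the product as 4(-x) / e^(-3x) (an ∞/∞ form) and apply L'Hôpital, or use the standard hierarchy e^(3|x|) ≫ |(-x)| as x → -∞.
The indeterminate product → 0, so the limit = 2.

Final answer: 2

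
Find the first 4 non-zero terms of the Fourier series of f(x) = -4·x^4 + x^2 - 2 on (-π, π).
(-196 + 32·π^2)·cos(x) + (13 - 8·π^2)·cos(2·x) + (-76/27 + 32·π^2/9)·cos(3·x) - 4·π^4/5 - 2 + π^2/3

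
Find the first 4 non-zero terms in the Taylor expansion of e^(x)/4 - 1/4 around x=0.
x^4/96 + x^3/24 + x^2/8 + x/4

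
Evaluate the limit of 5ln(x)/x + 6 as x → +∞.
The quotient is an ∞/∞ indeterminate form as x → +∞.
The polynomial denominator x dominates the logarithmic numerator (any positive power of x ≫ ln(x) as x → ∞), so the quotient → 0.
Adding the constant: 0 + 6 = 6. Limit = 6.

Final answer: 6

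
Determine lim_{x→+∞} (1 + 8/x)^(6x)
As x → +∞: write (1 + 8/x)^(6x) = ((1 + 8/x)^x)^6 → (e^8)^6 = e^48.
Limit = e^(48).

Final answer: e^(48)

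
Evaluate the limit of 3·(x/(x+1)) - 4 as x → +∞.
Evaluate the dominant behaviour as x → +∞; each term tends to a finite value or vanishes.
Limit = -1.

Final answer: -1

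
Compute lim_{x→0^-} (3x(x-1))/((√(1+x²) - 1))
Both numerator and denominator → 0 as x → 0^-; this is a 0/0 indeterminate form.
Expand each to leading order near x = 0: numerator ~ -3·x, denominator ~ x^2/2.
The limit of the ratio is ∞.

Final answer: ∞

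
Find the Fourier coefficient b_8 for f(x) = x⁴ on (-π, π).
b_8 = (1/π) ∫_{-π}^{π} f(x)·sin(8x) dx.
Evaluate the integral (use parity and integration by parts as needed): b_8 = 0.

Final answer: 0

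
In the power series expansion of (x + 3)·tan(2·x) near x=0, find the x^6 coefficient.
Expand to order 6: (x + 3)·tan(2·x) = 64·x^6/15 + 64·x^5/5 + 8·x^4/3 + 8·x^3 + 2·x^2 + 6·x + O(x^7).
The coefficient of x^6 is 64/15.

Final answer: 64/15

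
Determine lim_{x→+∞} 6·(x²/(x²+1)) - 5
Evaluate the dominant behaviour as x → +∞; each term tends to a finite value or vanishes.
Limit = 1.

Final answer: 1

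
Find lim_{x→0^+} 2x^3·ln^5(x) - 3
The product is a 0·∞ indeterminate form at x → 0⁺.
Rewrite the product as 2·ln^5(x) / x^(-3) and apply L'Hôpital, or use the standard hierarchy x^(-3) ≫ |ln x|^5 as x → 0⁺.
The indeterminate product → 0, so the limit = -3.

Final answer: -3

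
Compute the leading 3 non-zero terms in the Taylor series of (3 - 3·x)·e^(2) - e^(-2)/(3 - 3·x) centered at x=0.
-x^2·e^(-2)/3 + x·(-3·e^(2) - e^(-2)/3) - e^(-2)/3 + 3·e^(2)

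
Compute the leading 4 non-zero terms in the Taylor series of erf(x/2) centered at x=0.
-x^7/(2688·√(π)) + x^5/(160·√(π)) - x^3/(12·√(π)) + x/√(π)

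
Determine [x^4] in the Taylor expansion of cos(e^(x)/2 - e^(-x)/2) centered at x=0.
-1/8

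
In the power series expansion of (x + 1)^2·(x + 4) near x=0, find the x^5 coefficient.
Expand to order 5: (x + 1)^2·(x + 4) = x^3 + 6·x^2 + 9·x + 4 + O(x^6).
The coefficient of x^5 is 0.

Final answer: 0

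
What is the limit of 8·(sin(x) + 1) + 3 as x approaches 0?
Direct substitution at x = 0 gives 11.

Final answer: 11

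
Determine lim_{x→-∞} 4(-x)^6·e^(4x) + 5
The product is a 0·∞ indeterminate form at x → -∞.
Rewrite the product as 4(-x)^6 / e^(-4x) (an ∞/∞ form) and apply L'Hôpital, or use the standard hierarchy e^(4|x|) ≫ |(-x)^6| as x → -∞.
The indeterminate product → 0, so the limit = 5.

Final answer: 5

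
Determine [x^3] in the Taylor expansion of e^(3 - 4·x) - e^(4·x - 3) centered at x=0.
Expand to order 3: e^(3 - 4·x) - e^(4·x - 3) = x^3·(-32·e^(3)/3 - 32·e^(-3)/3) + x^2·(-8·e^(-3) + 8·e^(3)) + x·(-4·e^(3) - 4·e^(-3)) - e^(-3) + e^(3) + O(x^4).
The coefficient of x^3 is -32·e^(3)/3 - 32·e^(-3)/3.

Final answer: -32·e^(3)/3 - 32·e^(-3)/3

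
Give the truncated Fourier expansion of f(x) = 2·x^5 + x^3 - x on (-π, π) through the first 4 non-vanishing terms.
(-78·π^2 + 4·π^4 + 466)·sin(x) + (-2·π^4 - 25/2 + 9·π^2)·sin(2·x) + (-62·π^2/27 + 70/81 + 4·π^4/3)·sin(3·x) + (-π^4 + 7/32 + 3·π^2/4)·sin(4·x)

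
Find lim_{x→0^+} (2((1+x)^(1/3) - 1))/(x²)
Both numerator and denominator → 0 as x → 0^+; this is a 0/0 indeterminate form.
Expand each to leading order near x = 0: numerator ~ 2·x/3, denominator ~ x^2.
The limit of the ratio is ∞.

Final answer: ∞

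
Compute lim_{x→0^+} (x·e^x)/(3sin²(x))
Both numerator and denominator → 0 as x → 0^+; this is a 0/0 indeterminate form.
Expand each to leading order near x = 0: numerator ~ x, denominator ~ 3·x^2.
The limit of the ratio is ∞.

Final answer: ∞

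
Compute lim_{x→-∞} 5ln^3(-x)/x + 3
The quotient is an ∞/∞ indeterminate form as x → -∞.
Compare growth rates of the dominant terms (exponentials ≫ polynomials ≫ logarithms), or apply L'Hôpital's rule; the quotient → 0.
Adding the constant: 0 + 3 = 3. Limit = 3.

Final answer: 3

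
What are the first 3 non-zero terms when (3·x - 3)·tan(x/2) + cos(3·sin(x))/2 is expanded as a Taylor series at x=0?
-3·x^2/4 - 3·x/2 + 1/2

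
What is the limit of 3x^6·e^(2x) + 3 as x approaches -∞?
The product is a 0·∞ indeterminate form at x → -∞.
Rewrite the product as 3x^6 / e^(-2x) (an ∞/∞ form) and apply L'Hôpital, or use the standard hierarchy e^(2|x|) ≫ |x^6| as x → -∞.
The indeterminate product → 0, so the limit = 3.

Final answer: 3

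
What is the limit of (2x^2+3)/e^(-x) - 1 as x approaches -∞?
The quotient is an ∞/∞ indeterminate form as x → -∞.
Compare growth rates of the dominant terms (exponentials ≫ polynomials ≫ logarithms), or apply L'Hôpital's rule; the quotient → 0.
Adding the constant: 0 - 1 = -1. Limit = -1.

Final answer: -1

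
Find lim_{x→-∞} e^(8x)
Evaluate the dominant behaviour as x → -∞; each term tends to a finite value or vanishes.
Limit = 0.

Final answer: 0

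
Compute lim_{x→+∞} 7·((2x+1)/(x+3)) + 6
Evaluate the dominant behaviour as x → +∞; each term tends to a finite value or vanishes.
Limit = 20.

Final answer: 20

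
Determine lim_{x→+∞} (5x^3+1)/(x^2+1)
This is an ∞/∞ indeterminate form as x → +∞.
Divide numerator and denominator by x^3 and let the lower-order terms vanish; the numerator's degree 3 exceeds the denominator's degree 2, so the quotient diverges.
Limit = ∞.

Final answer: ∞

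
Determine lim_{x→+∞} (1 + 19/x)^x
As x → +∞: this is the defining limit (1 + 19/x)^x → e^19.
Limit = e^(19).

Final answer: e^(19)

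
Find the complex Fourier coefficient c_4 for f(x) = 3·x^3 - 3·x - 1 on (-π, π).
Compute the real Fourier coefficients first: a_4 = 0, b_4 = 33/16 - 3·π^2/2.
Then c_4 = (a_4 − i·b_4)/2 = -33·i/32 + 3·i·π^2/4.

Final answer: -33·i/32 + 3·i·π^2/4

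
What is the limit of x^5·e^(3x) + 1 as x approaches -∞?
The product is a 0·∞ indeterminate form at x → -∞.
Rewrite the product as x^5 / e^(-3x) (an ∞/∞ form) and apply L'Hôpital, or use the standard hierarchy e^(3|x|) ≫ |x^5| as x → -∞.
The indeterminate product → 0, so the limit = 1.

Final answer: 1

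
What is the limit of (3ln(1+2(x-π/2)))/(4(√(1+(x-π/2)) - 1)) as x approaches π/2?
Both numerator and denominator → 0 as x → π/2; this is a 0/0 indeterminate form.
Expand each to leading order near x = π/2: numerator ~ 6·(x - π/2), denominator ~ 2·(x - π/2).
The limit of the ratio is 3.

Final answer: 3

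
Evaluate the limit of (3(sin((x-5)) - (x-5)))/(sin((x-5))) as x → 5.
Both numerator and denominator → 0 as x → 5; this is a 0/0 indeterminate form.
Expand each to leading order near x = 5: numerator ~ -(x - 5)^3/2, denominator ~ (x - 5).
The limit of the ratio is 0.

Final answer: 0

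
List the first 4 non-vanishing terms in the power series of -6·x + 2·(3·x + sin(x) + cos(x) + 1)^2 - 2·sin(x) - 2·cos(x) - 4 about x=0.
-9·x^3 + 29·x^2 + 24·x + 2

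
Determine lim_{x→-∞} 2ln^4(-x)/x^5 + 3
The quotient is an ∞/∞ indeterminate form as x → -∞.
Compare growth rates of the dominant terms (exponentials ≫ polynomials ≫ logarithms), or apply L'Hôpital's rule; the quotient → 0.
Adding the constant: 0 + 3 = 3. Limit = 3.

Final answer: 3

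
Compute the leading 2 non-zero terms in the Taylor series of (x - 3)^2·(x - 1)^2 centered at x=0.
9 - 24·x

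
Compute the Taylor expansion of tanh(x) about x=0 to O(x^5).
-x^3/3 + x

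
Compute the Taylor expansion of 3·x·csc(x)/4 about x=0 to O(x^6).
7·x^4/480 + x^2/8 + 3/4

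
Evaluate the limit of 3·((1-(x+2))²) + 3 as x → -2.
Direct substitution at x = -2 gives 6.

Final answer: 6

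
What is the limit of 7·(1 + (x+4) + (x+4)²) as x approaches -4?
Direct substitution at x = -4 gives 7.

Final answer: 7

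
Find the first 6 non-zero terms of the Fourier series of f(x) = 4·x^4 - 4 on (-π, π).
(192 - 32·π^2)·cos(x) + (-12 + 8·π^2)·cos(2·x) + (64/27 - 32·π^2/9)·cos(3·x) + (-3/4 + 2·π^2)·cos(4·x) + (192/625 - 32·π^2/25)·cos(5·x) - 4 + 4·π^4/5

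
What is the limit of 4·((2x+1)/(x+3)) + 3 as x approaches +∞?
Evaluate the dominant behaviour as x → +∞; each term tends to a finite value or vanishes.
Limit = 11.

Final answer: 11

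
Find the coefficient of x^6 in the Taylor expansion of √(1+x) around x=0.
Expand to order 6: √(1+x) = -21·x^6/1024 + 7·x^5/256 - 5·x^4/128 + x^3/16 - x^2/8 + x/2 + 1 + O(x^7).
The coefficient of x^6 is -21/1024.

Final answer: -21/1024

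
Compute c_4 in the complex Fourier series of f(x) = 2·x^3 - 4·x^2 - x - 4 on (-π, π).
Compute the real Fourier coefficients first: a_4 = -1, b_4 = 7/8 - π^2.
Then c_4 = (a_4 − i·b_4)/2 = -1/2 - 7·i/16 + i·π^2/2.

Final answer: -1/2 - 7·i/16 + i·π^2/2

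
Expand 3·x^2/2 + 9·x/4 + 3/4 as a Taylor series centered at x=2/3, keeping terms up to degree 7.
35/12 + 17·(x - 2/3)/4 + 3·(x - 2/3)^2/2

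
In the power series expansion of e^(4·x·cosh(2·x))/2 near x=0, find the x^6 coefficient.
3008/45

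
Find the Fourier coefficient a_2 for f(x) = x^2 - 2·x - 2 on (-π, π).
a_2 = (1/π) ∫_{-π}^{π} f(x)·cos(2x) dx.
Evaluate the integral (use parity and integration by parts as needed): a_2 = 1.

Final answer: 1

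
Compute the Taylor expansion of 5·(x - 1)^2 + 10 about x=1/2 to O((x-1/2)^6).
45/4 - 5·(x - 1/2) + 5·(x - 1/2)^2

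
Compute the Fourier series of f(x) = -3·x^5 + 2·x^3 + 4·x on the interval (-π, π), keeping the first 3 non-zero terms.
(-736 - 6·π^4 + 124·π^2)·sin(x) + (-17·π^2 + 43/2 + 3·π^4)·sin(2·x) + (-2·π^4 - 32/27 + 52·π^2/9)·sin(3·x)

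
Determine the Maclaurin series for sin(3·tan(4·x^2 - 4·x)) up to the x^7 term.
2569984·x^7/105 - 10848·x^6 + 13984·x^5/5 - 672·x^4 + 224·x^3 + 12·x^2 - 12·x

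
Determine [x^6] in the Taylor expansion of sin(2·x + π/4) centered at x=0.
Expand to order 6: sin(2·x + π/4) = -2·√(2)·x^6/45 + 2·√(2)·x^5/15 + √(2)·x^4/3 - 2·√(2)·x^3/3 - √(2)·x^2 + √(2)·x + √(2)/2 + O(x^7).
The coefficient of x^6 is -2·√(2)/45.

Final answer: -2·√(2)/45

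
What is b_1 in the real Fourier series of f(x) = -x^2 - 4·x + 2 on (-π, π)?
b_1 = (1/π) ∫_{-π}^{π} f(x)·sin(1x) dx.
Evaluate the integral (use parity and integration by parts as needed): b_1 = -8.

Final answer: -8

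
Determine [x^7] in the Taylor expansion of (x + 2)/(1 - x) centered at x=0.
Expand to order 7: (x + 2)/(1 - x) = 3·x^7 + 3·x^6 + 3·x^5 + 3·x^4 + 3·x^3 + 3·x^2 + 3·x + 2 + O(x^8).
The coefficient of x^7 is 3.

Final answer: 3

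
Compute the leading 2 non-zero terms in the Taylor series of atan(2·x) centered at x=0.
-8·x^3/3 + 2·x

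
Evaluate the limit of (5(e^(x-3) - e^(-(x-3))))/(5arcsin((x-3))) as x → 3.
Both numerator and denominator → 0 as x → 3; this is a 0/0 indeterminate form.
Expand each to leading order near x = 3: numerator ~ 10·(x - 3), denominator ~ 5·(x - 3).
The limit of the ratio is 2.

Final answer: 2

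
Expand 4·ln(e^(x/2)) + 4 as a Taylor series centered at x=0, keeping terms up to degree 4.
2·x + 4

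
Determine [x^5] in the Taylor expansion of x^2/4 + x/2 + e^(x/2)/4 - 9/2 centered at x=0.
Expand to order 5: x^2/4 + x/2 + e^(x/2)/4 - 9/2 = x^5/15360 + x^4/1536 + x^3/192 + 9·x^2/32 + 5·x/8 - 17/4 + O(x^6).
The coefficient of x^5 is 1/15360.

Final answer: 1/15360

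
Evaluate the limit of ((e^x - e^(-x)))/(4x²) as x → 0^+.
Both numerator and denominator → 0 as x → 0^+; this is a 0/0 indeterminate form.
Expand each to leading order near x = 0: numerator ~ 2·x, denominator ~ 4·x^2.
The limit of the ratio is ∞.

Final answer: ∞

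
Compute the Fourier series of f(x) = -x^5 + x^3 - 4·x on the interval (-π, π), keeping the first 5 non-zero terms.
(-260 - 2·π^4 + 42·π^2)·sin(x) + (-6·π^2 + 13 + π^4)·sin(2·x) + (-2·π^4/3 - 332/81 + 58·π^2/27)·sin(3·x) + (-9·π^2/8 + 155/64 + π^4/2)·sin(4·x) + (-2·π^4/5 - 1108/625 + 18·π^2/25)·sin(5·x)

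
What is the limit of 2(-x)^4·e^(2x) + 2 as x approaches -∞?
The product is a 0·∞ indeterminate form at x → -∞.
Rewrite the product as 2(-x)^4 / e^(-2x) (an ∞/∞ form) and apply L'Hôpital, or use the standard hierarchy e^(2|x|) ≫ |(-x)^4| as x → -∞.
The indeterminate product → 0, so the limit = 2.

Final answer: 2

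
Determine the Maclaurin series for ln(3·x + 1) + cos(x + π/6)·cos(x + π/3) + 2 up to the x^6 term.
-243·x^6/2 + 727·x^5/15 - 81·x^4/4 + 29·x^3/3 - 9·x^2/2 + 2·x + √(3)/4 + 2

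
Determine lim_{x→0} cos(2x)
Direct substitution at x = 0 gives 1.

Final answer: 1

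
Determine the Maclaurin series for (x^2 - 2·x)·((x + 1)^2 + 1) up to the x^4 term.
x^4 - 2·x^2 - 4·x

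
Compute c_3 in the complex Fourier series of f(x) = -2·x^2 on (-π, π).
Compute the real Fourier coefficients first: a_3 = 8/9, b_3 = 0.
Then c_3 = (a_3 − i·b_3)/2 = 4/9.

Final answer: 4/9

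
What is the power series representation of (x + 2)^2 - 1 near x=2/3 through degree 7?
55/9 + 16·(x - 2/3)/3 + (x - 2/3)^2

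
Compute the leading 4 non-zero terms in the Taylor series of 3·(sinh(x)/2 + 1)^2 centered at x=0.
x^3/2 + 3·x^2/4 + 3·x + 3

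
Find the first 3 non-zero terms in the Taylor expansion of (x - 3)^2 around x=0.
x^2 - 6·x + 9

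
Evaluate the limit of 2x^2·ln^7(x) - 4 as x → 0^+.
The product is a 0·∞ indeterminate form at x → 0⁺.
Rewrite the product as 2·ln^7(x) / x^(-2) and apply L'Hôpital, or use the standard hierarchy x^(-2) ≫ |ln x|^7 as x → 0⁺.
The indeterminate product → 0, so the limit = -4.

Final answer: -4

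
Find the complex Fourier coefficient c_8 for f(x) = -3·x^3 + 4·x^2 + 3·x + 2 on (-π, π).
Compute the real Fourier coefficients first: a_8 = 1/4, b_8 = -105/128 + 3·π^2/4.
Then c_8 = (a_8 − i·b_8)/2 = 1/8 - 3·i·π^2/8 + 105·i/256.

Final answer: 1/8 - 3·i·π^2/8 + 105·i/256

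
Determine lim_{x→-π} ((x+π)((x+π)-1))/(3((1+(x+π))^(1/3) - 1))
Both numerator and denominator → 0 as x → -π; this is a 0/0 indeterminate form.
Expand each to leading order near x = -π: numerator ~ -(x + π), denominator ~ (x + π).
The limit of the ratio is -1.

Final answer: -1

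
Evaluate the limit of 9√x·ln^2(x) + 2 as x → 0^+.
The product is a 0·∞ indeterminate form at x → 0⁺.
Rewrite the product as 9·ln^2(x) / x^(-1/2) and apply L'Hôpital, or use the standard hierarchy x^(-1/2) ≫ |ln x|^2 as x → 0⁺.
The indeterminate product → 0, so the limit = 2.

Final answer: 2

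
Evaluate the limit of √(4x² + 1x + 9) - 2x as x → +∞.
As x → +∞: multiply by the conjugate to get (1x+9)/(√(4x²+1x+9)+2x); the denominator ~ 4x, so the limit is 1/4.
Limit = 1/4.

Final answer: 1/4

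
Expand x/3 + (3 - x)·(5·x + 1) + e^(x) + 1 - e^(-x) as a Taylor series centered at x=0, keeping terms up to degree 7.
x^7/2520 + x^5/60 + x^3/3 - 5·x^2 + 49·x/3 + 4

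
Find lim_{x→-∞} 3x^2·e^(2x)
This is a 0·∞ indeterminate form at x → -∞.
Rewrite the product as 3x^2 / e^(-2x) (an ∞/∞ form) and apply L'Hôpital, or use the standard hierarchy e^(2|x|) ≫ |x^2| as x → -∞.
The indeterminate product → 0, so the limit = 0.

Final answer: 0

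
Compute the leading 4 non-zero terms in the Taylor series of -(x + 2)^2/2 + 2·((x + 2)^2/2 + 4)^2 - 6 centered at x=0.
4·x^3 + 39·x^2/2 + 46·x + 64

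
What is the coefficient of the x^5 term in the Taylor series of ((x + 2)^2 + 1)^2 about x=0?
Expand to order 5: ((x + 2)^2 + 1)^2 = x^4 + 8·x^3 + 26·x^2 + 40·x + 25 + O(x^6).
The coefficient of x^5 is 0.

Final answer: 0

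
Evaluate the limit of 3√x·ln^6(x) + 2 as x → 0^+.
The product is a 0·∞ indeterminate form at x → 0⁺.
Rewrite the product as 3·ln^6(x) / x^(-1/2) and apply L'Hôpital, or use the standard hierarchy x^(-1/2) ≫ |ln x|^6 as x → 0⁺.
The indeterminate product → 0, so the limit = 2.

Final answer: 2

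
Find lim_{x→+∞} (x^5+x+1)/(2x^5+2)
This is an ∞/∞ indeterminate form as x → +∞.
Divide numerator and denominator by x^5 and let the lower-order terms vanish; the leading terms give 1/2.
Limit = 1/2.

Final answer: 1/2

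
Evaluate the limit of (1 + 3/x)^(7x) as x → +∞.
As x → +∞: write (1 + 3/x)^(7x) = ((1 + 3/x)^x)^7 → (e^3)^7 = e^21.
Limit = e^(21).

Final answer: e^(21)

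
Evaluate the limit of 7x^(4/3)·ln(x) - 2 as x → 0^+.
The product is a 0·∞ indeterminate form at x → 0⁺.
Rewrite the product as 7·ln(x) / x^(-4/3) and apply L'Hôpital, or use the standard hierarchy x^(-4/3) ≫ |ln x| as x → 0⁺.
The indeterminate product → 0, so the limit = -2.

Final answer: -2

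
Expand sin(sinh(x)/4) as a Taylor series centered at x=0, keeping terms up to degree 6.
97·x^5/122880 + 5·x^3/128 + x/4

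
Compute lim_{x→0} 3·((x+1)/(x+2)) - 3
Direct substitution at x = 0 gives -3/2.

Final answer: -3/2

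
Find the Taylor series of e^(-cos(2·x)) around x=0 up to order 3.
2·x^2·e^(-1) + e^(-1)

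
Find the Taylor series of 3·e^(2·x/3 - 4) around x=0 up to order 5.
4·x^5·e^(-4)/1215 + 2·x^4·e^(-4)/81 + 4·x^3·e^(-4)/27 + 2·x^2·e^(-4)/3 + 2·x·e^(-4) + 3·e^(-4)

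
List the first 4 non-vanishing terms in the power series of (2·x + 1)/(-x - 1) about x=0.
-x^3 + x^2 - x - 1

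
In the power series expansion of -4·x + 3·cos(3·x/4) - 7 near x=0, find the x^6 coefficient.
Expand to order 6: -4·x + 3·cos(3·x/4) - 7 = -243·x^6/327680 + 81·x^4/2048 - 27·x^2/32 - 4·x - 4 + O(x^7).
The coefficient of x^6 is -243/327680.

Final answer: -243/327680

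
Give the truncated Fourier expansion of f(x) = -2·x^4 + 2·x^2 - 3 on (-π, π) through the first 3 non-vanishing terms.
(-104 + 16·π^2)·cos(x) + (8 - 4·π^2)·cos(2·x) - 2·π^4/5 - 3 + 2·π^2/3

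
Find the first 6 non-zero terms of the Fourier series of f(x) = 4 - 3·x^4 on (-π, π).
(-144 + 24·π^2)·cos(x) + (9 - 6·π^2)·cos(2·x) + (-16/9 + 8·π^2/3)·cos(3·x) + (9/16 - 3·π^2/2)·cos(4·x) + (-144/625 + 24·π^2/25)·cos(5·x) - 3·π^4/5 + 4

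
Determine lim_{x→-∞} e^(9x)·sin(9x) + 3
Evaluate the dominant behaviour as x → -∞; each term tends to a finite value or vanishes.
Limit = 3.

Final answer: 3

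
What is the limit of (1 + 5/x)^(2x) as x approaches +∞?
As x → +∞: write (1 + 5/x)^(2x) = ((1 + 5/x)^x)^2 → (e^5)^2 = e^10.
Limit = e^(10).

Final answer: e^(10)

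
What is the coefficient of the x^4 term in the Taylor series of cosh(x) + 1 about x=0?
Expand to order 4: cosh(x) + 1 = x^4/24 + x^2/2 + 2 + O(x^5).
The coefficient of x^4 is 1/24.

Final answer: 1/24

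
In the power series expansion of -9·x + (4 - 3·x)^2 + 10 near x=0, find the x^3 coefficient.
Expand to order 3: -9·x + (4 - 3·x)^2 + 10 = 9·x^2 - 33·x + 26 + O(x^4).
The coefficient of x^3 is 0.

Final answer: 0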